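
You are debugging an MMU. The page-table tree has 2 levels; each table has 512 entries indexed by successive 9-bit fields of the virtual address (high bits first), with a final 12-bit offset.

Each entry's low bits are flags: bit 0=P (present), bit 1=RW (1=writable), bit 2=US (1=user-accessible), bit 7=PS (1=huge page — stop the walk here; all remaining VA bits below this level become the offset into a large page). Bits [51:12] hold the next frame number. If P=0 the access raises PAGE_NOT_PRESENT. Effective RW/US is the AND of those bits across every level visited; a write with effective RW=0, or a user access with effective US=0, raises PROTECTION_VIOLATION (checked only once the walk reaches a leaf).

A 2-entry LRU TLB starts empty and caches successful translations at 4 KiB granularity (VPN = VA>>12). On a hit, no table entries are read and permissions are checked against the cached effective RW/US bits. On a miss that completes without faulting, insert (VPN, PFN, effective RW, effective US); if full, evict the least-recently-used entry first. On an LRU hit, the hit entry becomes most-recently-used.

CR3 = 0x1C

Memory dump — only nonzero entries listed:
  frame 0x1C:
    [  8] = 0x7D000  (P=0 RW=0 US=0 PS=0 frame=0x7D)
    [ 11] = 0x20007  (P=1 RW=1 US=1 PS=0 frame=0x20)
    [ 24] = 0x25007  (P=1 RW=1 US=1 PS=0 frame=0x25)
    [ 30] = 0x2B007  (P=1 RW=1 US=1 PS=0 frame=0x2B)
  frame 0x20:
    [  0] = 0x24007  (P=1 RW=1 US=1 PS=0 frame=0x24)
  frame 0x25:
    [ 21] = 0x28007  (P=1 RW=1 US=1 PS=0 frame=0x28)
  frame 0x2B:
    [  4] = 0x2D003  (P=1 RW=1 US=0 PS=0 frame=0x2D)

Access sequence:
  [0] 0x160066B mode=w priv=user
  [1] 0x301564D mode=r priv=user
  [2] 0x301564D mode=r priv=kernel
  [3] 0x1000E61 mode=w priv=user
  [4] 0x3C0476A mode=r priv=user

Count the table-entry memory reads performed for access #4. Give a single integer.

Per-access translation:
#0 VA=0x160066B (w,user):
  L0: frame=0x1C idx=11 entry=0x20007 [P=1 RW=1 US=1 PS=0]
  L1: frame=0x20 idx=0 entry=0x24007 [P=1 RW=1 US=1 PS=0]
  ✓ 0x2466B  — 2 lookups
#1 VA=0x301564D (r,user):
  L0: frame=0x1C idx=24 entry=0x25007 [P=1 RW=1 US=1 PS=0]
  L1: frame=0x25 idx=21 entry=0x28007 [P=1 RW=1 US=1 PS=0]
  ✓ 0x2864D  — 2 lookups
#2 VA=0x301564D (r,kernel):
  TLB hit vpn=0x3015 → PA=0x2864D
#3 VA=0x1000E61 (w,user):
  L0: frame=0x1C idx=8 entry=0x7D000 [P=0 RW=0 US=0 PS=0]
  ⇒ fault: PAGE_NOT_PRESENT  — 1 lookups
#4 VA=0x3C0476A (r,user):
  L0: frame=0x1C idx=30 entry=0x2B007 [P=1 RW=1 US=1 PS=0]
  L1: frame=0x2B idx=4 entry=0x2D003 [P=1 RW=1 US=0 PS=0]
  ⇒ fault: PROTECTION_VIOLATION  — 2 lookups

Entries read for #4: 2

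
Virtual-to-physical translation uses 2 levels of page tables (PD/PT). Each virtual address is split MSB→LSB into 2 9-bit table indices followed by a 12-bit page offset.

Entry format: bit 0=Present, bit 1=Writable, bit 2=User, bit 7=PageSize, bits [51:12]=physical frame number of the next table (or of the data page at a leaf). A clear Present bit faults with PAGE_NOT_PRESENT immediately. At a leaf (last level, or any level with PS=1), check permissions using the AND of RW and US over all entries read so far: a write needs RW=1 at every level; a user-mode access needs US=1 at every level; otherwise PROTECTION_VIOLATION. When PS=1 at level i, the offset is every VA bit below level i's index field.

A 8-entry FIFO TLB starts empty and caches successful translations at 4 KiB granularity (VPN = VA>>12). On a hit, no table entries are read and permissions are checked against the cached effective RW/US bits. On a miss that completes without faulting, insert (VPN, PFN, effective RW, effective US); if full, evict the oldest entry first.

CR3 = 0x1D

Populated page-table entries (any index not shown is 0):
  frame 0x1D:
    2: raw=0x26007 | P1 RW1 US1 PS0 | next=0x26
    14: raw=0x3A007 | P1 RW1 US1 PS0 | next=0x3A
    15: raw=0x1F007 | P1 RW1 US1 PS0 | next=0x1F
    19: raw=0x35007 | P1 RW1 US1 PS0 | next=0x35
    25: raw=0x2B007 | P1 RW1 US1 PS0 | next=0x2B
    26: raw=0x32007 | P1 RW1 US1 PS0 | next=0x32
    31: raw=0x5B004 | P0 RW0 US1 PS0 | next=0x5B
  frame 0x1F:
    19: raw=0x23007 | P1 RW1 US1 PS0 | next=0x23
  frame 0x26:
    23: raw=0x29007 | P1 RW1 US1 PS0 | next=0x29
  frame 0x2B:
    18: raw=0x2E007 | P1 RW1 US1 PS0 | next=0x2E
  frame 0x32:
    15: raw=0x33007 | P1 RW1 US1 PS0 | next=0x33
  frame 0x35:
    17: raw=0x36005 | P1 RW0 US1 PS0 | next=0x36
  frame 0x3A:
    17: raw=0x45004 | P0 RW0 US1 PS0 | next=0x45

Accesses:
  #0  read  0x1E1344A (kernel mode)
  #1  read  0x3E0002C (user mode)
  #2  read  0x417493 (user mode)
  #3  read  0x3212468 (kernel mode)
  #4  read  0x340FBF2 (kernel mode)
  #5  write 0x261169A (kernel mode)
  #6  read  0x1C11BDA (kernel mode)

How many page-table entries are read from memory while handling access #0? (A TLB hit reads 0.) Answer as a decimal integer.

Walk each access:
#0 VA=0x1E1344A (r,kernel):
  lvl0: tbl 0x1D, slot 15 ⇒ 0x1F007 (P1/RW1/US1/PS0)
  lvl1: tbl 0x1F, slot 19 ⇒ 0x23007 (P1/RW1/US1/PS0)
  ✓ 0x2344A  — 2 lookups
#1 VA=0x3E0002C (r,user):
  lvl0: tbl 0x1D, slot 31 ⇒ 0x5B004 (P0/RW0/US1/PS0)
  ⇒ fault: PAGE_NOT_PRESENT  — 1 lookups
#2 VA=0x417493 (r,user):
  lvl0: tbl 0x1D, slot 2 ⇒ 0x26007 (P1/RW1/US1/PS0)
  lvl1: tbl 0x26, slot 23 ⇒ 0x29007 (P1/RW1/US1/PS0)
  ✓ 0x29493  — 2 lookups
#3 VA=0x3212468 (r,kernel):
  lvl0: tbl 0x1D, slot 25 ⇒ 0x2B007 (P1/RW1/US1/PS0)
  lvl1: tbl 0x2B, slot 18 ⇒ 0x2E007 (P1/RW1/US1/PS0)
  ✓ 0x2E468  — 2 lookups
#4 VA=0x340FBF2 (r,kernel):
  lvl0: tbl 0x1D, slot 26 ⇒ 0x32007 (P1/RW1/US1/PS0)
  lvl1: tbl 0x32, slot 15 ⇒ 0x33007 (P1/RW1/US1/PS0)
  ✓ 0x33BF2  — 2 lookups
#5 VA=0x261169A (w,kernel):
  lvl0: tbl 0x1D, slot 19 ⇒ 0x35007 (P1/RW1/US1/PS0)
  lvl1: tbl 0x35, slot 17 ⇒ 0x36005 (P1/RW0/US1/PS0)
  ⇒ fault: PROTECTION_VIOLATION  — 2 lookups
#6 VA=0x1C11BDA (r,kernel):
  lvl0: tbl 0x1D, slot 14 ⇒ 0x3A007 (P1/RW1/US1/PS0)
  lvl1: tbl 0x3A, slot 17 ⇒ 0x45004 (P0/RW0/US1/PS0)
  ⇒ fault: PAGE_NOT_PRESENT  — 2 lookups

Entries read for #0: 2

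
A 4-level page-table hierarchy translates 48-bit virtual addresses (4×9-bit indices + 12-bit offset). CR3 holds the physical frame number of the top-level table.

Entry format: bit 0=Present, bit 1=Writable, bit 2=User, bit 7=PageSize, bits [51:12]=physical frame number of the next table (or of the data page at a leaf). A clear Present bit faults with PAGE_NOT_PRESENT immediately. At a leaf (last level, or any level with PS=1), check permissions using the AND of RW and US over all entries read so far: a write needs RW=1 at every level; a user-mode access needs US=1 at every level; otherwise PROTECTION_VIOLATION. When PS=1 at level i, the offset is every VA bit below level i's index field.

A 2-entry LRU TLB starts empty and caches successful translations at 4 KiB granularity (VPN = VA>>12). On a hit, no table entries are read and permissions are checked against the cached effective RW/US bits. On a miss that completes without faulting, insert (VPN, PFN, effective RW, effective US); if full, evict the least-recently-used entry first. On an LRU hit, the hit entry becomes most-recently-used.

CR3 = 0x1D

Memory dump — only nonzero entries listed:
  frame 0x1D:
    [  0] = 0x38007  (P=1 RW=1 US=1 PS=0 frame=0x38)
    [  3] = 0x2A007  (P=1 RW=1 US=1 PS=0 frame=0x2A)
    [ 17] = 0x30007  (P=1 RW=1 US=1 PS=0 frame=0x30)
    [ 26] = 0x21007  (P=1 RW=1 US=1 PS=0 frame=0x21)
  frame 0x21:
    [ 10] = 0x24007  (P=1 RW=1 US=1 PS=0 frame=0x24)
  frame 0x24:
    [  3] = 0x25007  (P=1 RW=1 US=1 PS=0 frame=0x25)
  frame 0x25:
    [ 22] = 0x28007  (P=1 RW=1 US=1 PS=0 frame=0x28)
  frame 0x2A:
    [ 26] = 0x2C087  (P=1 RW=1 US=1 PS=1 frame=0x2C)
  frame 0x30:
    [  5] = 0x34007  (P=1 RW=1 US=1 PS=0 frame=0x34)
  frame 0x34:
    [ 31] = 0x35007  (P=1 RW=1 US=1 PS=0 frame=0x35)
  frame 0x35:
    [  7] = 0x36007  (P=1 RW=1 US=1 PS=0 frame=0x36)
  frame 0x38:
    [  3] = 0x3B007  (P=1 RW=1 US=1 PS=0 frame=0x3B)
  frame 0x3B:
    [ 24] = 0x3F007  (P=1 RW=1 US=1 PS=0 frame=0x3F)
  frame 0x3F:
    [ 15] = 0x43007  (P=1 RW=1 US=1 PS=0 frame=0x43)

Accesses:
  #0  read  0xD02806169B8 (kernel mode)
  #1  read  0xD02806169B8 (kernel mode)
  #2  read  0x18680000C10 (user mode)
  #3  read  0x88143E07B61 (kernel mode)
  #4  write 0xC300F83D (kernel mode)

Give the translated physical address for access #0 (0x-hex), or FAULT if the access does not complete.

Walk each access:
#0 VA=0xD02806169B8 (r,kernel):
  [0] read 0x1D idx=26: raw=0x21007 flags P=1 W=1 U=1 S=0
  [1] read 0x21 idx=10: raw=0x24007 flags P=1 W=1 U=1 S=0
  [2] read 0x24 idx=3: raw=0x25007 flags P=1 W=1 U=1 S=0
  [3] read 0x25 idx=22: raw=0x28007 flags P=1 W=1 U=1 S=0
  ⇒ phys 0x289B8  [4 reads]
#1 VA=0xD02806169B8 (r,kernel):
  TLB hit vpn=0xD0280616 → PA=0x289B8
#2 VA=0x18680000C10 (r,user):
  [0] read 0x1D idx=3: raw=0x2A007 flags P=1 W=1 U=1 S=0
  [1] read 0x2A idx=26: raw=0x2C087 flags P=1 W=1 U=1 S=1
  ⇒ phys 0x2CC10 (huge @L1)  [2 reads]
#3 VA=0x88143E07B61 (r,kernel):
  [0] read 0x1D idx=17: raw=0x30007 flags P=1 W=1 U=1 S=0
  [1] read 0x30 idx=5: raw=0x34007 flags P=1 W=1 U=1 S=0
  [2] read 0x34 idx=31: raw=0x35007 flags P=1 W=1 U=1 S=0
  [3] read 0x35 idx=7: raw=0x36007 flags P=1 W=1 U=1 S=0
  ⇒ phys 0x36B61  [4 reads]
#4 VA=0xC300F83D (w,kernel):
  [0] read 0x1D idx=0: raw=0x38007 flags P=1 W=1 U=1 S=0
  [1] read 0x38 idx=3: raw=0x3B007 flags P=1 W=1 U=1 S=0
  [2] read 0x3B idx=24: raw=0x3F007 flags P=1 W=1 U=1 S=0
  [3] read 0x3F idx=15: raw=0x43007 flags P=1 W=1 U=1 S=0
  ⇒ phys 0x4383D  [4 reads]

Access #0 PA: 0x289B8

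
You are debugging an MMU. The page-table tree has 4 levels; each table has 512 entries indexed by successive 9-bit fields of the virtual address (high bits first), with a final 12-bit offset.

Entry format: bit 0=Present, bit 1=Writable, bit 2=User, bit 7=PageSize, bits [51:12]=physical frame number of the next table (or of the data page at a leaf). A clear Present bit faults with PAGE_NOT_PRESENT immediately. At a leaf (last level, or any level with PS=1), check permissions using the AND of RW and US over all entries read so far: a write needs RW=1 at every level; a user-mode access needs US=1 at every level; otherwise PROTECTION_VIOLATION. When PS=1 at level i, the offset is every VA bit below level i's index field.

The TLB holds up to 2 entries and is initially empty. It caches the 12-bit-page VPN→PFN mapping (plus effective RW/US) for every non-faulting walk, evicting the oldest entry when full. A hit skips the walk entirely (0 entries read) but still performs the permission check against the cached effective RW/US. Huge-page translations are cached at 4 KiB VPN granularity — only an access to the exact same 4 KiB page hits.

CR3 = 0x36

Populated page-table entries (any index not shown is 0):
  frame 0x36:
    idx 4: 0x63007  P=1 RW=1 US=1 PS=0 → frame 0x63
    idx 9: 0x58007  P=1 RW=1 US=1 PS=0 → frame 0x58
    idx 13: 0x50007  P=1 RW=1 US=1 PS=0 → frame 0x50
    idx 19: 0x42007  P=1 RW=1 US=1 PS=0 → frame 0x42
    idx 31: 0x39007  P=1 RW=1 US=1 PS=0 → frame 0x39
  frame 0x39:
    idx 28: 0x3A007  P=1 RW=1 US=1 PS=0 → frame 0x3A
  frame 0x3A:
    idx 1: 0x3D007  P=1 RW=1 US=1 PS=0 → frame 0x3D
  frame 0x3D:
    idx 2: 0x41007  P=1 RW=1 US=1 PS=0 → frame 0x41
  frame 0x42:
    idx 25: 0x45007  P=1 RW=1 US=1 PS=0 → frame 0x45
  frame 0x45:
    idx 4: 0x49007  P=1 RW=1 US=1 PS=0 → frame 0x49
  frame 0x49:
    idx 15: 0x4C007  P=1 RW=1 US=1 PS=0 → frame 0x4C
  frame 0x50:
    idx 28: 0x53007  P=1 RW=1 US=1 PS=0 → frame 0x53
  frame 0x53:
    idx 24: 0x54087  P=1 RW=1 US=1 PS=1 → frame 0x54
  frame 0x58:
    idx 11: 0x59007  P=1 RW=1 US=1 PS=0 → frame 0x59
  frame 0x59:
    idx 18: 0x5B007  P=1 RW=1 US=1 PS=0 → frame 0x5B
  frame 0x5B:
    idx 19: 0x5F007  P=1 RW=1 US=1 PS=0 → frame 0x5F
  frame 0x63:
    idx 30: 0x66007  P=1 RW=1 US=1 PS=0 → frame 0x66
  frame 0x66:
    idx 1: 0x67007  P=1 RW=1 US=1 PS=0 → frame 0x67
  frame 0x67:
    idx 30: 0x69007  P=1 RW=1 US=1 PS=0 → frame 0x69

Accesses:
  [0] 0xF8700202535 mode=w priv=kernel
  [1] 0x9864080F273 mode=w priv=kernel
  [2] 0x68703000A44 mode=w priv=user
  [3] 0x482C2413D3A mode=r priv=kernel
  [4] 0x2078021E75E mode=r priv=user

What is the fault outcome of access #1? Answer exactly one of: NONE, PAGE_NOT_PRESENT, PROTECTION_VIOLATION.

Per-access translation:
#0 VA=0xF8700202535 (w,kernel):
  L0 @0x36[31] → 0x39007  P=1,RW=1,US=1,PS=0
  L1 @0x39[28] → 0x3A007  P=1,RW=1,US=1,PS=0
  L2 @0x3A[1] → 0x3D007  P=1,RW=1,US=1,PS=0
  L3 @0x3D[2] → 0x41007  P=1,RW=1,US=1,PS=0
  ✓ 0x41535  — 4 lookups
#1 VA=0x9864080F273 (w,kernel):
  L0 @0x36[19] → 0x42007  P=1,RW=1,US=1,PS=0
  L1 @0x42[25] → 0x45007  P=1,RW=1,US=1,PS=0
  L2 @0x45[4] → 0x49007  P=1,RW=1,US=1,PS=0
  L3 @0x49[15] → 0x4C007  P=1,RW=1,US=1,PS=0
  ✓ 0x4C273  — 4 lookups
#2 VA=0x68703000A44 (w,user):
  L0 @0x36[13] → 0x50007  P=1,RW=1,US=1,PS=0
  L1 @0x50[28] → 0x53007  P=1,RW=1,US=1,PS=0
  L2 @0x53[24] → 0x54087  P=1,RW=1,US=1,PS=1
  ✓ 0x54A44 (huge @L2)  — 3 lookups
#3 VA=0x482C2413D3A (r,kernel):
  L0 @0x36[9] → 0x58007  P=1,RW=1,US=1,PS=0
  L1 @0x58[11] → 0x59007  P=1,RW=1,US=1,PS=0
  L2 @0x59[18] → 0x5B007  P=1,RW=1,US=1,PS=0
  L3 @0x5B[19] → 0x5F007  P=1,RW=1,US=1,PS=0
  ✓ 0x5FD3A  — 4 lookups
#4 VA=0x2078021E75E (r,user):
  L0 @0x36[4] → 0x63007  P=1,RW=1,US=1,PS=0
  L1 @0x63[30] → 0x66007  P=1,RW=1,US=1,PS=0
  L2 @0x66[1] → 0x67007  P=1,RW=1,US=1,PS=0
  L3 @0x67[30] → 0x69007  P=1,RW=1,US=1,PS=0
  ✓ 0x6975E  — 4 lookups

Access #1 fault: NONE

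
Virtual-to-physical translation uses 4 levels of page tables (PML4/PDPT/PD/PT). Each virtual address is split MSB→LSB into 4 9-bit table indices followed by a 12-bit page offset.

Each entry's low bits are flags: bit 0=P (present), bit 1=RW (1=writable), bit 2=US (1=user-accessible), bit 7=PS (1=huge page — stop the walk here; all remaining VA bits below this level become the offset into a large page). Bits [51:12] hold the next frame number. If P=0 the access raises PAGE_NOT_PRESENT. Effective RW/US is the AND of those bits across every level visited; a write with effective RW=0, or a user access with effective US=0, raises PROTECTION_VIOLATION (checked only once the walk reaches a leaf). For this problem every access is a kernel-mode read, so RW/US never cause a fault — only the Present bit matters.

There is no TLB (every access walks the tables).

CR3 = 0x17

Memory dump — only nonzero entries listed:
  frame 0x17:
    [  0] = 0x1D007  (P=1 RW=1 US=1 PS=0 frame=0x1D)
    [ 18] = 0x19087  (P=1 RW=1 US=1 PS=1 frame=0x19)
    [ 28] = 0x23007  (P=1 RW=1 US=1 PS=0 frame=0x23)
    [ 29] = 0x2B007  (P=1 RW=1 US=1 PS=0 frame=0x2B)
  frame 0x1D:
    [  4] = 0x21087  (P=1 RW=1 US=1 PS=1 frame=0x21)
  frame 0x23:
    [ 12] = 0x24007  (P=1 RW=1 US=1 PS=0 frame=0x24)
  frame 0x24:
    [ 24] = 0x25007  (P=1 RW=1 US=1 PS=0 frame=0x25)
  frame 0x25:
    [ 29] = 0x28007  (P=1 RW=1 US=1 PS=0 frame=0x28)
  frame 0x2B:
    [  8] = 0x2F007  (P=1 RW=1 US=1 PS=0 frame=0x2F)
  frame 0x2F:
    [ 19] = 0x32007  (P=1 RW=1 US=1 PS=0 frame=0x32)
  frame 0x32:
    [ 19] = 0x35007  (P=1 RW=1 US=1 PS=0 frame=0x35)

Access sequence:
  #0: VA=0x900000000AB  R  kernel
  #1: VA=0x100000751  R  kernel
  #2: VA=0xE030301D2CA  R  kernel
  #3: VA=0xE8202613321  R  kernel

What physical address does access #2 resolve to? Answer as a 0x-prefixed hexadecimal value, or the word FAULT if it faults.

Walk each access:
#0 VA=0x900000000AB (r,kernel):
  L0 @0x17[18] → 0x19087  P=1,RW=1,US=1,PS=1
  ✓ 0x190AB (huge @L0)  — 1 lookups
#1 VA=0x100000751 (r,kernel):
  L0 @0x17[0] → 0x1D007  P=1,RW=1,US=1,PS=0
  L1 @0x1D[4] → 0x21087  P=1,RW=1,US=1,PS=1
  ✓ 0x21751 (huge @L1)  — 2 lookups
#2 VA=0xE030301D2CA (r,kernel):
  L0 @0x17[28] → 0x23007  P=1,RW=1,US=1,PS=0
  L1 @0x23[12] → 0x24007  P=1,RW=1,US=1,PS=0
  L2 @0x24[24] → 0x25007  P=1,RW=1,US=1,PS=0
  L3 @0x25[29] → 0x28007  P=1,RW=1,US=1,PS=0
  ✓ 0x282CA  — 4 lookups
#3 VA=0xE8202613321 (r,kernel):
  L0 @0x17[29] → 0x2B007  P=1,RW=1,US=1,PS=0
  L1 @0x2B[8] → 0x2F007  P=1,RW=1,US=1,PS=0
  L2 @0x2F[19] → 0x32007  P=1,RW=1,US=1,PS=0
  L3 @0x32[19] → 0x35007  P=1,RW=1,US=1,PS=0
  ✓ 0x35321  — 4 lookups

Access #2 PA: 0x282CA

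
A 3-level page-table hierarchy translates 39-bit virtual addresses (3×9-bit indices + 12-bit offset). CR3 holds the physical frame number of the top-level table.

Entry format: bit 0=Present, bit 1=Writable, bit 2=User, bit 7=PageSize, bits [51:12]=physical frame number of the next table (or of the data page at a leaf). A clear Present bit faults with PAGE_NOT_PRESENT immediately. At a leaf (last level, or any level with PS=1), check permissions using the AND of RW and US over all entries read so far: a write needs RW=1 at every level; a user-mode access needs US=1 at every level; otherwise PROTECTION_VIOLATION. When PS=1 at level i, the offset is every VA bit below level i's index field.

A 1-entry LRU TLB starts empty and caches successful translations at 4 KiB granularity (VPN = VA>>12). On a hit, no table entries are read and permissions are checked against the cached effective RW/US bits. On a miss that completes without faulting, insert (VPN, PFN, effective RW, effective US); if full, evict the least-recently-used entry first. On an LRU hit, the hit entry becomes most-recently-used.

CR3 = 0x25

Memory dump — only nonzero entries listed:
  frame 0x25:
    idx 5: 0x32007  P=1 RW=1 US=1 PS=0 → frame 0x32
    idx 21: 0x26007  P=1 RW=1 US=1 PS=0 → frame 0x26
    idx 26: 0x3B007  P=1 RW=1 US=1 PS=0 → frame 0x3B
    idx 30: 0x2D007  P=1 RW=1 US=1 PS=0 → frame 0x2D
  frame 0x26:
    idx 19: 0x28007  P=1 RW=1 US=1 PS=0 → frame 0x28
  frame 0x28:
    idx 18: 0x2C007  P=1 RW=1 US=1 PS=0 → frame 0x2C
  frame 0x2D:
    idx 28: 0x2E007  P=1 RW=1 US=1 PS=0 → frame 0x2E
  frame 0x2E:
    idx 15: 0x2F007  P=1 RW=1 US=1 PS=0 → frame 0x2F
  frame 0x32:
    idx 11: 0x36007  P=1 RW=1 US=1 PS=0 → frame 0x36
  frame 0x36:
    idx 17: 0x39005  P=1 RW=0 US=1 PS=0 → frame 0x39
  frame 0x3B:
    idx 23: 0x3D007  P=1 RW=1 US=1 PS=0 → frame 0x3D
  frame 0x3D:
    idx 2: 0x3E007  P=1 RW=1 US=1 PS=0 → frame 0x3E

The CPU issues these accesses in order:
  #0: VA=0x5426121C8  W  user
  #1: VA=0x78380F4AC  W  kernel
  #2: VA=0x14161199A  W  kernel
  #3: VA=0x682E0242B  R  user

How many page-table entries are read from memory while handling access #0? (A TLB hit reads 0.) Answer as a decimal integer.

Per-access translation:
#0 VA=0x5426121C8 (w,user):
  [0] read 0x25 idx=21: raw=0x26007 flags P=1 W=1 U=1 S=0
  [1] read 0x26 idx=19: raw=0x28007 flags P=1 W=1 U=1 S=0
  [2] read 0x28 idx=18: raw=0x2C007 flags P=1 W=1 U=1 S=0
  ✓ 0x2C1C8  — 3 lookups
#1 VA=0x78380F4AC (w,kernel):
  [0] read 0x25 idx=30: raw=0x2D007 flags P=1 W=1 U=1 S=0
  [1] read 0x2D idx=28: raw=0x2E007 flags P=1 W=1 U=1 S=0
  [2] read 0x2E idx=15: raw=0x2F007 flags P=1 W=1 U=1 S=0
  ✓ 0x2F4AC  — 3 lookups
#2 VA=0x14161199A (w,kernel):
  [0] read 0x25 idx=5: raw=0x32007 flags P=1 W=1 U=1 S=0
  [1] read 0x32 idx=11: raw=0x36007 flags P=1 W=1 U=1 S=0
  [2] read 0x36 idx=17: raw=0x39005 flags P=1 W=0 U=1 S=0
  → PROTECTION_VIOLATION  (3 entries read)
#3 VA=0x682E0242B (r,user):
  [0] read 0x25 idx=26: raw=0x3B007 flags P=1 W=1 U=1 S=0
  [1] read 0x3B idx=23: raw=0x3D007 flags P=1 W=1 U=1 S=0
  [2] read 0x3D idx=2: raw=0x3E007 flags P=1 W=1 U=1 S=0
  ✓ 0x3E42B  — 3 lookups

Entries read for #0: 3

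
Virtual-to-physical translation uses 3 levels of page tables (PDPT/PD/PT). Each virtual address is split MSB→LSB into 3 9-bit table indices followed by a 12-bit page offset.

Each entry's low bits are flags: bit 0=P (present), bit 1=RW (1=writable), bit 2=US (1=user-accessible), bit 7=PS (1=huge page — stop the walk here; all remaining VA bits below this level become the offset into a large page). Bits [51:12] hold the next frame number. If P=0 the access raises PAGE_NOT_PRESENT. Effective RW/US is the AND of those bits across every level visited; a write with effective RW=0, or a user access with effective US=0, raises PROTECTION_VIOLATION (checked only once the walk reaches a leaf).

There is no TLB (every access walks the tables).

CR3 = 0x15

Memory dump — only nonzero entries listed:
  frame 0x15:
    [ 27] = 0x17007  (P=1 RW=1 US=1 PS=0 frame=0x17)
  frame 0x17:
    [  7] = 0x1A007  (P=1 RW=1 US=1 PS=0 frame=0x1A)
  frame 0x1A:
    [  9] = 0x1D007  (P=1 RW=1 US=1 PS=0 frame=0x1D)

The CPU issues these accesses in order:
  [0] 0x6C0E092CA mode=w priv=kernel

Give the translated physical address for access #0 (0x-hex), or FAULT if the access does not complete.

Trace:
#0 VA=0x6C0E092CA (w,kernel):
  L0 @0x15[27] → 0x17007  P=1,RW=1,US=1,PS=0
  L1 @0x17[7] → 0x1A007  P=1,RW=1,US=1,PS=0
  L2 @0x1A[9] → 0x1D007  P=1,RW=1,US=1,PS=0
  ✓ 0x1D2CA  — 3 lookups

Access #0 PA: 0x1D2CA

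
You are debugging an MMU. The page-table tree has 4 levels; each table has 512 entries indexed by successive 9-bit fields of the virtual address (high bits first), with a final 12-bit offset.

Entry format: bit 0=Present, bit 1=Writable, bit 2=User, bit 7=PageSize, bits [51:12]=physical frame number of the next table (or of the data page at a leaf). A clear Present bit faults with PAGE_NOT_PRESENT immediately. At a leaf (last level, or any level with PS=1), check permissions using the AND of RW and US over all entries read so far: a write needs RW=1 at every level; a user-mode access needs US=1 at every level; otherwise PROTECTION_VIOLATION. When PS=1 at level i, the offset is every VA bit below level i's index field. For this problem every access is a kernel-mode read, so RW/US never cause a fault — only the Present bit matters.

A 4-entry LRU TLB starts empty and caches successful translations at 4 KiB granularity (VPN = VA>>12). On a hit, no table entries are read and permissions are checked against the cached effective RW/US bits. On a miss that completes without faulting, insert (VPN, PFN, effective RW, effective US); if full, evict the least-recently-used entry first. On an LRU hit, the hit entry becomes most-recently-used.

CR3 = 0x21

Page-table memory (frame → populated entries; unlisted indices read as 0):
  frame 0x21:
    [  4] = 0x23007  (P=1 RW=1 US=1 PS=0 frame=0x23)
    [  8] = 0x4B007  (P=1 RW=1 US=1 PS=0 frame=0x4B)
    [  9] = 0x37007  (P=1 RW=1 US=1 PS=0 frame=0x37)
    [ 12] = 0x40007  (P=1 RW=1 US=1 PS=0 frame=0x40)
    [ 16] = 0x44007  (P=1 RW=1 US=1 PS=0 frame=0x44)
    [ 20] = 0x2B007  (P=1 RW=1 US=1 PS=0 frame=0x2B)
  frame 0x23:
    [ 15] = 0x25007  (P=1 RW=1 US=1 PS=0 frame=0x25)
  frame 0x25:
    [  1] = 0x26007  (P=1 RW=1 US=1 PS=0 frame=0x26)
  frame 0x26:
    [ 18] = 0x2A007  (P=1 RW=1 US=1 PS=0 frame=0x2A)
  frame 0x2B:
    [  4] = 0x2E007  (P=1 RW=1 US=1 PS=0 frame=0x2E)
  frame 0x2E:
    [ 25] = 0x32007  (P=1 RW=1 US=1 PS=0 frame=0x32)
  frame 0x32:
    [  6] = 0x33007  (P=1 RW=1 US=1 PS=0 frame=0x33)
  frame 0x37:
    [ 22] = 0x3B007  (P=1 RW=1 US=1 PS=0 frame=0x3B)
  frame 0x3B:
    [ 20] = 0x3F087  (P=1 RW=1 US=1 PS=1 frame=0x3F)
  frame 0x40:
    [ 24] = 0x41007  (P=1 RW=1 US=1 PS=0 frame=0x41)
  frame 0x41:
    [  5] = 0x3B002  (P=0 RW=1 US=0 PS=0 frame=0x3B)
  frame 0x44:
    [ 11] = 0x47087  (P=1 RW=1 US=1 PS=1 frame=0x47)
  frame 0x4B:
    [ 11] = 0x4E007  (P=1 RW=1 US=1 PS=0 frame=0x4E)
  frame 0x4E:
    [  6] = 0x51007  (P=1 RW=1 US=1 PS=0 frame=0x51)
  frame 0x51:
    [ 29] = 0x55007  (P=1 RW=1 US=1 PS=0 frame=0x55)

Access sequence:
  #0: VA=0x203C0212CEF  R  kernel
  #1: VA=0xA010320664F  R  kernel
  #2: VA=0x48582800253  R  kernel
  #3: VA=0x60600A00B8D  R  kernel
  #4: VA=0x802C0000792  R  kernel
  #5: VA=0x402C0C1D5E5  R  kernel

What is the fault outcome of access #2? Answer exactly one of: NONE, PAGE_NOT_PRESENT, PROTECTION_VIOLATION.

Trace:
#0 VA=0x203C0212CEF (r,kernel):
  L0 @0x21[4] → 0x23007  P=1,RW=1,US=1,PS=0
  L1 @0x23[15] → 0x25007  P=1,RW=1,US=1,PS=0
  L2 @0x25[1] → 0x26007  P=1,RW=1,US=1,PS=0
  L3 @0x26[18] → 0x2A007  P=1,RW=1,US=1,PS=0
  ✓ 0x2ACEF  — 4 lookups
#1 VA=0xA010320664F (r,kernel):
  L0 @0x21[20] → 0x2B007  P=1,RW=1,US=1,PS=0
  L1 @0x2B[4] → 0x2E007  P=1,RW=1,US=1,PS=0
  L2 @0x2E[25] → 0x32007  P=1,RW=1,US=1,PS=0
  L3 @0x32[6] → 0x33007  P=1,RW=1,US=1,PS=0
  ✓ 0x3364F  — 4 lookups
#2 VA=0x48582800253 (r,kernel):
  L0 @0x21[9] → 0x37007  P=1,RW=1,US=1,PS=0
  L1 @0x37[22] → 0x3B007  P=1,RW=1,US=1,PS=0
  L2 @0x3B[20] → 0x3F087  P=1,RW=1,US=1,PS=1
  ✓ 0x3F253 (huge @L2)  — 3 lookups
#3 VA=0x60600A00B8D (r,kernel):
  L0 @0x21[12] → 0x40007  P=1,RW=1,US=1,PS=0
  L1 @0x40[24] → 0x41007  P=1,RW=1,US=1,PS=0
  L2 @0x41[5] → 0x3B002  P=0,RW=1,US=0,PS=0
  ✗ PAGE_NOT_PRESENT  [3 reads]
#4 VA=0x802C0000792 (r,kernel):
  L0 @0x21[16] → 0x44007  P=1,RW=1,US=1,PS=0
  L1 @0x44[11] → 0x47087  P=1,RW=1,US=1,PS=1
  ✓ 0x47792 (huge @L1)  — 2 lookups
#5 VA=0x402C0C1D5E5 (r,kernel):
  L0 @0x21[8] → 0x4B007  P=1,RW=1,US=1,PS=0
  L1 @0x4B[11] → 0x4E007  P=1,RW=1,US=1,PS=0
  L2 @0x4E[6] → 0x51007  P=1,RW=1,US=1,PS=0
  L3 @0x51[29] → 0x55007  P=1,RW=1,US=1,PS=0
  ✓ 0x555E5  — 4 lookups

Access #2 fault: NONE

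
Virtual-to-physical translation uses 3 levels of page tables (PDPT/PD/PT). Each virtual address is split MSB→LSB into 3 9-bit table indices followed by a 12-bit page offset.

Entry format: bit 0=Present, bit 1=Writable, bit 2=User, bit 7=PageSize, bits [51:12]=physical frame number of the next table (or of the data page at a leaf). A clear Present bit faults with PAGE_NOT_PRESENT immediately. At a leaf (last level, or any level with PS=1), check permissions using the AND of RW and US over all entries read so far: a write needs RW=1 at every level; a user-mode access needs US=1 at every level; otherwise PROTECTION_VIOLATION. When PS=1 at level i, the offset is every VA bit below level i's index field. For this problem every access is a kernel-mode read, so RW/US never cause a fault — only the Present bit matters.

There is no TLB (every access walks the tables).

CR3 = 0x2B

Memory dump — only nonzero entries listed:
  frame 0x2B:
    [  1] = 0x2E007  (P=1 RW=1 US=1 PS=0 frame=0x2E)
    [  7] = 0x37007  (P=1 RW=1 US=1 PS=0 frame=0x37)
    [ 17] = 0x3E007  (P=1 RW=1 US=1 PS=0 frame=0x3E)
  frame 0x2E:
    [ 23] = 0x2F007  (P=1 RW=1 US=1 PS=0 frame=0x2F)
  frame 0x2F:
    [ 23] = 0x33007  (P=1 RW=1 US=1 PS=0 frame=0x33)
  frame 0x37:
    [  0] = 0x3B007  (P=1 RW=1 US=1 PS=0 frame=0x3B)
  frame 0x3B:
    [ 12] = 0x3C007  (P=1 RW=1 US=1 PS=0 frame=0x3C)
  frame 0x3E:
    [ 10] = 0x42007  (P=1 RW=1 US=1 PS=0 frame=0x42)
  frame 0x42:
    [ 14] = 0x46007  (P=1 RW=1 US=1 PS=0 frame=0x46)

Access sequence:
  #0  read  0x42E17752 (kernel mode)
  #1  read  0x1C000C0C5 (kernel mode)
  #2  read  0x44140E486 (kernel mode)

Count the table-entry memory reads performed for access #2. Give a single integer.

Walk each access:
#0 VA=0x42E17752 (r,kernel):
  L0: frame=0x2B idx=1 entry=0x2E007 [P=1 RW=1 US=1 PS=0]
  L1: frame=0x2E idx=23 entry=0x2F007 [P=1 RW=1 US=1 PS=0]
  L2: frame=0x2F idx=23 entry=0x33007 [P=1 RW=1 US=1 PS=0]
  ✓ 0x33752  — 3 lookups
#1 VA=0x1C000C0C5 (r,kernel):
  L0: frame=0x2B idx=7 entry=0x37007 [P=1 RW=1 US=1 PS=0]
  L1: frame=0x37 idx=0 entry=0x3B007 [P=1 RW=1 US=1 PS=0]
  L2: frame=0x3B idx=12 entry=0x3C007 [P=1 RW=1 US=1 PS=0]
  ✓ 0x3C0C5  — 3 lookups
#2 VA=0x44140E486 (r,kernel):
  L0: frame=0x2B idx=17 entry=0x3E007 [P=1 RW=1 US=1 PS=0]
  L1: frame=0x3E idx=10 entry=0x42007 [P=1 RW=1 US=1 PS=0]
  L2: frame=0x42 idx=14 entry=0x46007 [P=1 RW=1 US=1 PS=0]
  ✓ 0x46486  — 3 lookups

Entries read for #2: 3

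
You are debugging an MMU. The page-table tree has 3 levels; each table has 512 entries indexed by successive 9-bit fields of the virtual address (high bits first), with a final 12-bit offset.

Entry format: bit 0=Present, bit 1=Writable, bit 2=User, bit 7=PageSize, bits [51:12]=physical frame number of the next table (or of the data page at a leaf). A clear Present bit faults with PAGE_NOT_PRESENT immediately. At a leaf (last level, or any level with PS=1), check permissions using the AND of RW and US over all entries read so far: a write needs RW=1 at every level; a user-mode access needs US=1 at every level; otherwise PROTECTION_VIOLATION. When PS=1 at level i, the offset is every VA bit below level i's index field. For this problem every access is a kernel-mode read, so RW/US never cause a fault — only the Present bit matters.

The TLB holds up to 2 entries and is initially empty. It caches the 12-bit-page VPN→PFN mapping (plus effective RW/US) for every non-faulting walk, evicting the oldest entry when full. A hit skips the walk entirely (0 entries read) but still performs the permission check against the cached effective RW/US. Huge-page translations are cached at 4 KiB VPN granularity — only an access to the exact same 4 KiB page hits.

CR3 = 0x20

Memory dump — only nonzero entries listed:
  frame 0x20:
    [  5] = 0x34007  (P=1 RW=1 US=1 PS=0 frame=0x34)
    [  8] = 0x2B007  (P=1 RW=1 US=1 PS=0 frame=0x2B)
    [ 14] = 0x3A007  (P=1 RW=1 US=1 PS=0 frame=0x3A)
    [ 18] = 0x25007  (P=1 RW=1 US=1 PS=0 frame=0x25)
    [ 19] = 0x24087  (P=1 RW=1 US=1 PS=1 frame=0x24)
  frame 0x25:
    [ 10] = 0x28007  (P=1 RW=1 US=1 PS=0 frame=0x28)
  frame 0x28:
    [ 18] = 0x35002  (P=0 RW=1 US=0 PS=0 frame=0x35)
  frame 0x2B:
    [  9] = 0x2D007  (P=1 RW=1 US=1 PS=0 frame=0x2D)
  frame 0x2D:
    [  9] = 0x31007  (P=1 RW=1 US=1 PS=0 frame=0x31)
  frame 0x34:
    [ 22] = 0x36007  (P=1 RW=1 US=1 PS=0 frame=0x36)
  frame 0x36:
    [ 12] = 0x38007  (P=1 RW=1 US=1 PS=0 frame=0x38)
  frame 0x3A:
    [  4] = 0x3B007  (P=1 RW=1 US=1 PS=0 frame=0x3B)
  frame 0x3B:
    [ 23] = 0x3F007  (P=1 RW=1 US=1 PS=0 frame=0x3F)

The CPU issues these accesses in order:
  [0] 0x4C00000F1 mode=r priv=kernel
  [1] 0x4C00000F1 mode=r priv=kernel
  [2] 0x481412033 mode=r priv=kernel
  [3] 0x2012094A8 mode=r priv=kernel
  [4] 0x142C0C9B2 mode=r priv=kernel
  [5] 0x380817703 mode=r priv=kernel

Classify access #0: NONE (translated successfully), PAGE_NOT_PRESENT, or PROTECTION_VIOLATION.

Per-access translation:
#0 VA=0x4C00000F1 (r,kernel):
  L0: frame=0x20 idx=19 entry=0x24087 [P=1 RW=1 US=1 PS=1]
  ⇒ phys 0x240F1 (huge @L0)  [1 reads]
#1 VA=0x4C00000F1 (r,kernel):
  TLB hit vpn=0x4C0000 → PA=0x240F1
#2 VA=0x481412033 (r,kernel):
  L0: frame=0x20 idx=18 entry=0x25007 [P=1 RW=1 US=1 PS=0]
  L1: frame=0x25 idx=10 entry=0x28007 [P=1 RW=1 US=1 PS=0]
  L2: frame=0x28 idx=18 entry=0x35002 [P=0 RW=1 US=0 PS=0]
  → PAGE_NOT_PRESENT  (3 entries read)
#3 VA=0x2012094A8 (r,kernel):
  L0: frame=0x20 idx=8 entry=0x2B007 [P=1 RW=1 US=1 PS=0]
  L1: frame=0x2B idx=9 entry=0x2D007 [P=1 RW=1 US=1 PS=0]
  L2: frame=0x2D idx=9 entry=0x31007 [P=1 RW=1 US=1 PS=0]
  ⇒ phys 0x314A8  [3 reads]
#4 VA=0x142C0C9B2 (r,kernel):
  L0: frame=0x20 idx=5 entry=0x34007 [P=1 RW=1 US=1 PS=0]
  L1: frame=0x34 idx=22 entry=0x36007 [P=1 RW=1 US=1 PS=0]
  L2: frame=0x36 idx=12 entry=0x38007 [P=1 RW=1 US=1 PS=0]
  ⇒ phys 0x389B2  [3 reads]
#5 VA=0x380817703 (r,kernel):
  L0: frame=0x20 idx=14 entry=0x3A007 [P=1 RW=1 US=1 PS=0]
  L1: frame=0x3A idx=4 entry=0x3B007 [P=1 RW=1 US=1 PS=0]
  L2: frame=0x3B idx=23 entry=0x3F007 [P=1 RW=1 US=1 PS=0]
  ⇒ phys 0x3F703  [3 reads]

Access #0 fault: NONE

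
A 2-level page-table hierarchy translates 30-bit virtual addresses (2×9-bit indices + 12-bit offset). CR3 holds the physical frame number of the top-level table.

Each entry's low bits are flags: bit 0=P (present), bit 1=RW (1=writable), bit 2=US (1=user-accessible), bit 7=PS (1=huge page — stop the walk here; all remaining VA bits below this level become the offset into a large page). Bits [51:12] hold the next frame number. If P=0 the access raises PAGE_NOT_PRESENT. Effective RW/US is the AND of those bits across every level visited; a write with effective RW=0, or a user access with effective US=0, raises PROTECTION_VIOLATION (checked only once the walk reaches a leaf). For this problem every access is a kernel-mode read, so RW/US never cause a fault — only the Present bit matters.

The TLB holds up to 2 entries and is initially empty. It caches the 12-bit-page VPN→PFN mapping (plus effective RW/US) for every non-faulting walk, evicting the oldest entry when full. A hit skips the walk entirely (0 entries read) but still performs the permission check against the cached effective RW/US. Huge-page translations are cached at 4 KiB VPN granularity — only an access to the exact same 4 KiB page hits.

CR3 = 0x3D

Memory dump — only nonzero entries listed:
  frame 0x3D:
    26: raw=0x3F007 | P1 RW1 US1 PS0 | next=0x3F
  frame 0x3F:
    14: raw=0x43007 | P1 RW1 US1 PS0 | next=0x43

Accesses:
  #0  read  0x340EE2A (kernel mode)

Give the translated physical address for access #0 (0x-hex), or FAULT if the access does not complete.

Per-access translation:
#0 VA=0x340EE2A (r,kernel):
  [0] read 0x3D idx=26: raw=0x3F007 flags P=1 W=1 U=1 S=0
  [1] read 0x3F idx=14: raw=0x43007 flags P=1 W=1 U=1 S=0
  ✓ 0x43E2A  — 2 lookups

Access #0 PA: 0x43E2A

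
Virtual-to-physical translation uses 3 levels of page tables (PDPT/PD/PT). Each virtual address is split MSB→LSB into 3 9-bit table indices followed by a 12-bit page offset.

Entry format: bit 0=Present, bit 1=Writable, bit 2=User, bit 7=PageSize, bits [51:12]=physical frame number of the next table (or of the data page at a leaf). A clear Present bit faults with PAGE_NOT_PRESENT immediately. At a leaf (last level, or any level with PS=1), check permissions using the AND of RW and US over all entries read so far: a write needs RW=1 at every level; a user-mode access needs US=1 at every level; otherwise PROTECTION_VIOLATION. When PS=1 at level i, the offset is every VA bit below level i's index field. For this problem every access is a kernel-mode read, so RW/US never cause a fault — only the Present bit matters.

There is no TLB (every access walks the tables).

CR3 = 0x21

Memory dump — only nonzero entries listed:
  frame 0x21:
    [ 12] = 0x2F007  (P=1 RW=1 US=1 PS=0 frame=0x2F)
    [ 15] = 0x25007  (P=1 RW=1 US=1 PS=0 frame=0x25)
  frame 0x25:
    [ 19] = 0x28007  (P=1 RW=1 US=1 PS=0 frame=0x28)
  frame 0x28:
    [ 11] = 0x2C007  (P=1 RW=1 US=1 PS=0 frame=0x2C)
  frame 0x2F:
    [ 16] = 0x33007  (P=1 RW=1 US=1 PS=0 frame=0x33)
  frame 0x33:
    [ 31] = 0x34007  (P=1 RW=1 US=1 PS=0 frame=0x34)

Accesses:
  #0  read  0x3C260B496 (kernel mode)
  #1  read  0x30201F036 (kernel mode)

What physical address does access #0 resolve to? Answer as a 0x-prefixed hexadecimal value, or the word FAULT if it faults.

Per-access translation:
#0 VA=0x3C260B496 (r,kernel):
  L0: frame=0x21 idx=15 entry=0x25007 [P=1 RW=1 US=1 PS=0]
  L1: frame=0x25 idx=19 entry=0x28007 [P=1 RW=1 US=1 PS=0]
  L2: frame=0x28 idx=11 entry=0x2C007 [P=1 RW=1 US=1 PS=0]
  → PA=0x2C496  (3 entries read)
#1 VA=0x30201F036 (r,kernel):
  L0: frame=0x21 idx=12 entry=0x2F007 [P=1 RW=1 US=1 PS=0]
  L1: frame=0x2F idx=16 entry=0x33007 [P=1 RW=1 US=1 PS=0]
  L2: frame=0x33 idx=31 entry=0x34007 [P=1 RW=1 US=1 PS=0]
  → PA=0x34036  (3 entries read)

Access #0 PA: 0x2C496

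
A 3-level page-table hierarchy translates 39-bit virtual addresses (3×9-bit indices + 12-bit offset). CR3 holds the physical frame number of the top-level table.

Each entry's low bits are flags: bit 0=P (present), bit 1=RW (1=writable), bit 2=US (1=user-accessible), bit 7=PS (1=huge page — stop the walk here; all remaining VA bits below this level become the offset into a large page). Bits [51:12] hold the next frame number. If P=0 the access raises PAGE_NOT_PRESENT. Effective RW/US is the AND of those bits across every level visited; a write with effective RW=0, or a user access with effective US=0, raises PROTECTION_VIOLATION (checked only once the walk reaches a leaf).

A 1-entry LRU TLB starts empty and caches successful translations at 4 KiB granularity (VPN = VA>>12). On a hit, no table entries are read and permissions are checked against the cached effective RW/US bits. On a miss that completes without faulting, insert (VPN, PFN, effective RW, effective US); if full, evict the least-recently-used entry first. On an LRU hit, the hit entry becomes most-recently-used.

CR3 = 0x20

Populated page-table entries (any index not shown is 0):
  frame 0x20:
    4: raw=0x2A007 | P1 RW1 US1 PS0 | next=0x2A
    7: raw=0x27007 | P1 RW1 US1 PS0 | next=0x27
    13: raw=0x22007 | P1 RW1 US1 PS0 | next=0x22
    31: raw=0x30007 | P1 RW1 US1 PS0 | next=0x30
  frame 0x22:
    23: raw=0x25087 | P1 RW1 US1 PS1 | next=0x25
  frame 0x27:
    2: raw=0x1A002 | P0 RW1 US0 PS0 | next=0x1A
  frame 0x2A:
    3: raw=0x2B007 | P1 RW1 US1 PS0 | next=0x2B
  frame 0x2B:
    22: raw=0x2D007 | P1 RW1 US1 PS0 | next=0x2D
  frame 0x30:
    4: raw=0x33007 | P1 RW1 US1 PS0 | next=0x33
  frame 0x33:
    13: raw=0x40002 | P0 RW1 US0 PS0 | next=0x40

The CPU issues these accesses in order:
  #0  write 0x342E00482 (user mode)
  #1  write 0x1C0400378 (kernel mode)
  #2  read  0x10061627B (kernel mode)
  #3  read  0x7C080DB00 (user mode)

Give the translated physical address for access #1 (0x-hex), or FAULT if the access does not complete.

Walk each access:
#0 VA=0x342E00482 (w,user):
  L0 @0x20[13] → 0x22007  P=1,RW=1,US=1,PS=0
  L1 @0x22[23] → 0x25087  P=1,RW=1,US=1,PS=1
  ⇒ phys 0x25482 (huge @L1)  [2 reads]
#1 VA=0x1C0400378 (w,kernel):
  L0 @0x20[7] → 0x27007  P=1,RW=1,US=1,PS=0
  L1 @0x27[2] → 0x1A002  P=0,RW=1,US=0,PS=0
  ✗ PAGE_NOT_PRESENT  [2 reads]
#2 VA=0x10061627B (r,kernel):
  L0 @0x20[4] → 0x2A007  P=1,RW=1,US=1,PS=0
  L1 @0x2A[3] → 0x2B007  P=1,RW=1,US=1,PS=0
  L2 @0x2B[22] → 0x2D007  P=1,RW=1,US=1,PS=0
  ⇒ phys 0x2D27B  [3 reads]
#3 VA=0x7C080DB00 (r,user):
  L0 @0x20[31] → 0x30007  P=1,RW=1,US=1,PS=0
  L1 @0x30[4] → 0x33007  P=1,RW=1,US=1,PS=0
  L2 @0x33[13] → 0x40002  P=0,RW=1,US=0,PS=0
  ✗ PAGE_NOT_PRESENT  [3 reads]

Access #1 PA: FAULT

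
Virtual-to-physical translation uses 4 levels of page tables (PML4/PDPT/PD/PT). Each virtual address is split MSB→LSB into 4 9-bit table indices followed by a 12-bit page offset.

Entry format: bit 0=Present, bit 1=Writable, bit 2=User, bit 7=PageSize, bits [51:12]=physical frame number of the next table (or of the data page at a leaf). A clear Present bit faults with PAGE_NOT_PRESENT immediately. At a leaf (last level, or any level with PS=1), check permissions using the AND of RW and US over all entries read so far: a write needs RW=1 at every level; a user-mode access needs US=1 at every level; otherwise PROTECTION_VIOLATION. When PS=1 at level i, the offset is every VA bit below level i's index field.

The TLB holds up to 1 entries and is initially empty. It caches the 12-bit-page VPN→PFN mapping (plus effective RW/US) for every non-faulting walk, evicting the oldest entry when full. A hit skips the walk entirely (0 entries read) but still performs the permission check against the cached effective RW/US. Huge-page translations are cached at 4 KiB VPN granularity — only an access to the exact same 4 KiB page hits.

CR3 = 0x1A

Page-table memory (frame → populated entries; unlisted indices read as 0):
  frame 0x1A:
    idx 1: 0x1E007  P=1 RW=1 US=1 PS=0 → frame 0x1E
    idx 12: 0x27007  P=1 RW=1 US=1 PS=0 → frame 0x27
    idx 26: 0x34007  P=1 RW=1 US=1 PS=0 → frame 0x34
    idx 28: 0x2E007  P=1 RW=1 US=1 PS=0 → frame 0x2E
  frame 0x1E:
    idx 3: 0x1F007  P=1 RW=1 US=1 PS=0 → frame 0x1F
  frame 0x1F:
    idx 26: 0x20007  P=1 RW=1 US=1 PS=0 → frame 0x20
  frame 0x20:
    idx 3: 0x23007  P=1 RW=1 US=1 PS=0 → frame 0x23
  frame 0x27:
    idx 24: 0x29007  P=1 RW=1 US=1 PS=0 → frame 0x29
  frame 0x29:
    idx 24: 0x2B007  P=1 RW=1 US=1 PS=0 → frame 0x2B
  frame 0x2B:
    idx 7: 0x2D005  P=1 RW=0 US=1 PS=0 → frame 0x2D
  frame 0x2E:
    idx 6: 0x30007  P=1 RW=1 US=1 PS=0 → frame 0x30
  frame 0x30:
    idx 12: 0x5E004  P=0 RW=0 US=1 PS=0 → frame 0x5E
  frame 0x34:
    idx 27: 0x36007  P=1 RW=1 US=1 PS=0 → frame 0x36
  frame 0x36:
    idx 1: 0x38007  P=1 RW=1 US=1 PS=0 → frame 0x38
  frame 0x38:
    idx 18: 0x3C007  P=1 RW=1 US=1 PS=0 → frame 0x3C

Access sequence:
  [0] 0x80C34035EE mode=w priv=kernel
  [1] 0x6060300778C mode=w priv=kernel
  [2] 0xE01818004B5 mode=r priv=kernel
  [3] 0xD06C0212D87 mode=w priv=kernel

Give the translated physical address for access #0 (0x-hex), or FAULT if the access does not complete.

Walk each access:
#0 VA=0x80C34035EE (w,kernel):
  lvl0: tbl 0x1A, slot 1 ⇒ 0x1E007 (P1/RW1/US1/PS0)
  lvl1: tbl 0x1E, slot 3 ⇒ 0x1F007 (P1/RW1/US1/PS0)
  lvl2: tbl 0x1F, slot 26 ⇒ 0x20007 (P1/RW1/US1/PS0)
  lvl3: tbl 0x20, slot 3 ⇒ 0x23007 (P1/RW1/US1/PS0)
  ✓ 0x235EE  — 4 lookups
#1 VA=0x6060300778C (w,kernel):
  lvl0: tbl 0x1A, slot 12 ⇒ 0x27007 (P1/RW1/US1/PS0)
  lvl1: tbl 0x27, slot 24 ⇒ 0x29007 (P1/RW1/US1/PS0)
  lvl2: tbl 0x29, slot 24 ⇒ 0x2B007 (P1/RW1/US1/PS0)
  lvl3: tbl 0x2B, slot 7 ⇒ 0x2D005 (P1/RW0/US1/PS0)
  ✗ PROTECTION_VIOLATION  [4 reads]
#2 VA=0xE01818004B5 (r,kernel):
  lvl0: tbl 0x1A, slot 28 ⇒ 0x2E007 (P1/RW1/US1/PS0)
  lvl1: tbl 0x2E, slot 6 ⇒ 0x30007 (P1/RW1/US1/PS0)
  lvl2: tbl 0x30, slot 12 ⇒ 0x5E004 (P0/RW0/US1/PS0)
  ✗ PAGE_NOT_PRESENT  [3 reads]
#3 VA=0xD06C0212D87 (w,kernel):
  lvl0: tbl 0x1A, slot 26 ⇒ 0x34007 (P1/RW1/US1/PS0)
  lvl1: tbl 0x34, slot 27 ⇒ 0x36007 (P1/RW1/US1/PS0)
  lvl2: tbl 0x36, slot 1 ⇒ 0x38007 (P1/RW1/US1/PS0)
  lvl3: tbl 0x38, slot 18 ⇒ 0x3C007 (P1/RW1/US1/PS0)
  ✓ 0x3CD87  — 4 lookups

Access #0 PA: 0x235EE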